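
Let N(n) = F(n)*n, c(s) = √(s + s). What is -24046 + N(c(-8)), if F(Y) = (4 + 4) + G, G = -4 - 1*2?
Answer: -24046 + 8*I ≈ -24046.0 + 8.0*I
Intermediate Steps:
G = -6 (G = -4 - 2 = -6)
c(s) = √2*√s (c(s) = √(2*s) = √2*√s)
F(Y) = 2 (F(Y) = (4 + 4) - 6 = 8 - 6 = 2)
N(n) = 2*n
-24046 + N(c(-8)) = -24046 + 2*(√2*√(-8)) = -24046 + 2*(√2*(2*I*√2)) = -24046 + 2*(4*I) = -24046 + 8*I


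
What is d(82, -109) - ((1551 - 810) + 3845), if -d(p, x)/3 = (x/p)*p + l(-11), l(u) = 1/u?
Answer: -46846/11 ≈ -4258.7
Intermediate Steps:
d(p, x) = 3/11 - 3*x (d(p, x) = -3*((x/p)*p + 1/(-11)) = -3*(x - 1/11) = -3*(-1/11 + x) = 3/11 - 3*x)
d(82, -109) - ((1551 - 810) + 3845) = (3/11 - 3*(-109)) - ((1551 - 810) + 3845) = (3/11 + 327) - (741 + 3845) = 3600/11 - 1*4586 = 3600/11 - 4586 = -46846/11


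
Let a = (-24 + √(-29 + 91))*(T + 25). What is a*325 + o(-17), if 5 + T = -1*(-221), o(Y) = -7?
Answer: -1879807 + 78325*√62 ≈ -1.2631e+6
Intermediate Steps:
T = 216 (T = -5 - 1*(-221) = -5 + 221 = 216)
a = -5784 + 241*√62 (a = (-24 + √(-29 + 91))*(216 + 25) = (-24 + √62)*241 = -5784 + 241*√62 ≈ -3886.4)
a*325 + o(-17) = (-5784 + 241*√62)*325 - 7 = (-1879800 + 78325*√62) - 7 = -1879807 + 78325*√62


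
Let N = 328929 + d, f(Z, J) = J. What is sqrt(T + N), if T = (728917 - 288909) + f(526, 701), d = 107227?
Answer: sqrt(876865) ≈ 936.41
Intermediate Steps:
T = 440709 (T = (728917 - 288909) + 701 = 440008 + 701 = 440709)
N = 436156 (N = 328929 + 107227 = 436156)
sqrt(T + N) = sqrt(440709 + 436156) = sqrt(876865)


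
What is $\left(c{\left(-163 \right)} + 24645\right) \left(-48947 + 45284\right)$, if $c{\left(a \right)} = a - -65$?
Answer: $-89915661$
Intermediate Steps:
$c{\left(a \right)} = 65 + a$ ($c{\left(a \right)} = a + 65 = 65 + a$)
$\left(c{\left(-163 \right)} + 24645\right) \left(-48947 + 45284\right) = \left(\left(65 - 163\right) + 24645\right) \left(-48947 + 45284\right) = \left(-98 + 24645\right) \left(-3663\right) = 24547 \left(-3663\right) = -89915661$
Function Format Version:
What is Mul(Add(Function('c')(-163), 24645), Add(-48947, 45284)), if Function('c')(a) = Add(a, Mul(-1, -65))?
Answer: -89915661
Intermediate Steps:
Function('c')(a) = Add(65, a) (Function('c')(a) = Add(a, 65) = Add(65, a))
Mul(Add(Function('c')(-163), 24645), Add(-48947, 45284)) = Mul(Add(Add(65, -163), 24645), Add(-48947, 45284)) = Mul(Add(-98, 24645), -3663) = Mul(24547, -3663) = -89915661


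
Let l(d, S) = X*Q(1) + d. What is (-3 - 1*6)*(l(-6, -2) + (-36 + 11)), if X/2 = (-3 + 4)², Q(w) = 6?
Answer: 171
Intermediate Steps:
X = 2 (X = 2*(-3 + 4)² = 2*1² = 2*1 = 2)
l(d, S) = 12 + d (l(d, S) = 2*6 + d = 12 + d)
(-3 - 1*6)*(l(-6, -2) + (-36 + 11)) = (-3 - 1*6)*((12 - 6) + (-36 + 11)) = (-3 - 6)*(6 - 25) = -9*(-19) = 171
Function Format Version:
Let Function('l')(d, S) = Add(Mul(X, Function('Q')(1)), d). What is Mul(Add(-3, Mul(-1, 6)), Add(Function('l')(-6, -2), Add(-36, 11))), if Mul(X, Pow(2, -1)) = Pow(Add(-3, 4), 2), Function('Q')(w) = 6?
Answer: 171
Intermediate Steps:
X = 2 (X = Mul(2, Pow(Add(-3, 4), 2)) = Mul(2, Pow(1, 2)) = Mul(2, 1) = 2)
Function('l')(d, S) = Add(12, d) (Function('l')(d, S) = Add(Mul(2, 6), d) = Add(12, d))
Mul(Add(-3, Mul(-1, 6)), Add(Function('l')(-6, -2), Add(-36, 11))) = Mul(Add(-3, Mul(-1, 6)), Add(Add(12, -6), Add(-36, 11))) = Mul(Add(-3, -6), Add(6, -25)) = Mul(-9, -19) = 171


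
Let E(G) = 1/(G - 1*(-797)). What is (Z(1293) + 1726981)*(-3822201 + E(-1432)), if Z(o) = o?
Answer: -4194689739760264/635 ≈ -6.6058e+12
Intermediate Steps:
E(G) = 1/(797 + G) (E(G) = 1/(G + 797) = 1/(797 + G))
(Z(1293) + 1726981)*(-3822201 + E(-1432)) = (1293 + 1726981)*(-3822201 + 1/(797 - 1432)) = 1728274*(-3822201 + 1/(-635)) = 1728274*(-3822201 - 1/635) = 1728274*(-2427097636/635) = -4194689739760264/635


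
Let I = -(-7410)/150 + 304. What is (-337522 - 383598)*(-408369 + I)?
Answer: 294228209472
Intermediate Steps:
I = 1767/5 (I = -(-7410)/150 + 304 = -65*(-19/25) + 304 = 247/5 + 304 = 1767/5 ≈ 353.40)
(-337522 - 383598)*(-408369 + I) = (-337522 - 383598)*(-408369 + 1767/5) = -721120*(-2040078/5) = 294228209472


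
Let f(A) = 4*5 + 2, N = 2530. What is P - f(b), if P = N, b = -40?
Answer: 2508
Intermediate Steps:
f(A) = 22 (f(A) = 20 + 2 = 22)
P = 2530
P - f(b) = 2530 - 1*22 = 2530 - 22 = 2508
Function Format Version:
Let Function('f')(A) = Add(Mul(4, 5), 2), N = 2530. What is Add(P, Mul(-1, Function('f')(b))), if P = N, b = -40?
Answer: 2508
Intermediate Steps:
Function('f')(A) = 22 (Function('f')(A) = Add(20, 2) = 22)
P = 2530
Add(P, Mul(-1, Function('f')(b))) = Add(2530, Mul(-1, 22)) = Add(2530, -22) = 2508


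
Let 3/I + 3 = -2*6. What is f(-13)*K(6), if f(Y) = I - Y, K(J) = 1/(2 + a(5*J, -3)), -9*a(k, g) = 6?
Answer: 48/5 ≈ 9.6000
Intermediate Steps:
I = -1/5 (I = 3/(-3 - 2*6) = 3/(-3 - 12) = 3/(-15) = 3*(-1/15) = -1/5 ≈ -0.20000)
a(k, g) = -2/3 (a(k, g) = -1/9*6 = -2/3)
K(J) = 3/4 (K(J) = 1/(2 - 2/3) = 1/(4/3) = 3/4)
f(Y) = -1/5 - Y
f(-13)*K(6) = (-1/5 - 1*(-13))*(3/4) = (-1/5 + 13)*(3/4) = (64/5)*(3/4) = 48/5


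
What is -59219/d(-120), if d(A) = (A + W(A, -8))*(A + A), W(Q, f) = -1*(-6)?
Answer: -59219/27360 ≈ -2.1644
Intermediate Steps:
W(Q, f) = 6
d(A) = 2*A*(6 + A) (d(A) = (A + 6)*(A + A) = (6 + A)*(2*A) = 2*A*(6 + A))
-59219/d(-120) = -59219*(-1/(240*(6 - 120))) = -59219/(2*(-120)*(-114)) = -59219/27360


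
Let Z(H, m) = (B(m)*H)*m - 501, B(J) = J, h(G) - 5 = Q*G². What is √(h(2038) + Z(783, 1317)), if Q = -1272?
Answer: I*√3925076377 ≈ 62650.0*I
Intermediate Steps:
h(G) = 5 - 1272*G²
Z(H, m) = -501 + H*m² (Z(H, m) = (m*H)*m - 501 = (H*m)*m - 501 = H*m² - 501 = -501 + H*m²)
√(h(2038) + Z(783, 1317)) = √((5 - 1272*2038²) + (-501 + 783*1317²)) = √((5 - 1272*4153444) + (-501 + 783*1734489)) = √((5 - 5283180768) + (-501 + 1358104887)) = √(-5283180763 + 1358104386) = √(-3925076377) = I*√3925076377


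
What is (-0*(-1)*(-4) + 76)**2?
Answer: 5776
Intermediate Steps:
(-0*(-1)*(-4) + 76)**2 = (-6*0*(-4) + 76)**2 = (0*(-4) + 76)**2 = (0 + 76)**2 = 76**2 = 5776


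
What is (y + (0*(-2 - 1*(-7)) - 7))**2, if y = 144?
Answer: 18769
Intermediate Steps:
(y + (0*(-2 - 1*(-7)) - 7))**2 = (144 + (0*(-2 - 1*(-7)) - 7))**2 = (144 + (0*(-2 + 7) - 7))**2 = (144 + (0*5 - 7))**2 = (144 + (0 - 7))**2 = (144 - 7)**2 = 137**2 = 18769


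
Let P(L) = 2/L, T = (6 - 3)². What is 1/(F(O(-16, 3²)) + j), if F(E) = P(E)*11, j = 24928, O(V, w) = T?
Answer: 9/224374 ≈ 4.0112e-5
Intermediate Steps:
T = 9 (T = 3² = 9)
O(V, w) = 9
F(E) = 22/E (F(E) = (2/E)*11 = 22/E)
1/(F(O(-16, 3²)) + j) = 1/(22/9 + 24928) = 1/(224374/9) = 9/224374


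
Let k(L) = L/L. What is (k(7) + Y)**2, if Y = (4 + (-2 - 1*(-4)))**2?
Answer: 1369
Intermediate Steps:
k(L) = 1
Y = 36 (Y = (4 + (-2 + 4))**2 = (4 + 2)**2 = 6**2 = 36)
(k(7) + Y)**2 = (1 + 36)**2 = 37**2 = 1369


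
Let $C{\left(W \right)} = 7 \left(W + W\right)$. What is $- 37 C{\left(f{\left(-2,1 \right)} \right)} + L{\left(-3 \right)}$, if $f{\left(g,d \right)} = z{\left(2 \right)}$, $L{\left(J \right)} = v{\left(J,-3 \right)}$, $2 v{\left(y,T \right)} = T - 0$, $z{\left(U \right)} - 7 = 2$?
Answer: $- \frac{9327}{2} \approx -4663.5$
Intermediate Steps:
$z{\left(U \right)} = 9$ ($z{\left(U \right)} = 7 + 2 = 9$)
$v{\left(y,T \right)} = \frac{T}{2}$ ($v{\left(y,T \right)} = \frac{T - 0}{2} = \frac{T + 0}{2} = \frac{T}{2}$)
$L{\left(J \right)} = - \frac{3}{2}$ ($L{\left(J \right)} = \frac{1}{2} \left(-3\right) = - \frac{3}{2}$)
$f{\left(g,d \right)} = 9$
$C{\left(W \right)} = 14 W$ ($C{\left(W \right)} = 7 \cdot 2 W = 14 W$)
$- 37 C{\left(f{\left(-2,1 \right)} \right)} + L{\left(-3 \right)} = - 37 \cdot 14 \cdot 9 - \frac{3}{2} = \left(-37\right) 126 - \frac{3}{2} = -4662 - \frac{3}{2} = - \frac{9327}{2}$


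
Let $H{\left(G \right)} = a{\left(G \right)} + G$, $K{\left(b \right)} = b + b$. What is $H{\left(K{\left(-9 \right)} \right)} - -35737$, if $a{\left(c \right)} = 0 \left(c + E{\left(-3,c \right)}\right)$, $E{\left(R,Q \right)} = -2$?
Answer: $35719$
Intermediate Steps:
$K{\left(b \right)} = 2 b$
$a{\left(c \right)} = 0$ ($a{\left(c \right)} = 0 \left(c - 2\right) = 0 \left(-2 + c\right) = 0$)
$H{\left(G \right)} = G$ ($H{\left(G \right)} = 0 + G = G$)
$H{\left(K{\left(-9 \right)} \right)} - -35737 = 2 \left(-9\right) - -35737 = -18 + 35737 = 35719$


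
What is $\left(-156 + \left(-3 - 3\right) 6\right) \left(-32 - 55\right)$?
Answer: $16704$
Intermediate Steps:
$\left(-156 + \left(-3 - 3\right) 6\right) \left(-32 - 55\right) = \left(-156 - 36\right) \left(-87\right) = \left(-192\right) \left(-87\right) = 16704$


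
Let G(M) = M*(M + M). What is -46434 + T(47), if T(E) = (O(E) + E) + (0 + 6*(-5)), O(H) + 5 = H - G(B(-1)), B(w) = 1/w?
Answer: -46377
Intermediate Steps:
G(M) = 2*M² (G(M) = M*(2*M) = 2*M²)
O(H) = -7 + H (O(H) = -5 + (H - 2*(1/(-1))²) = -5 + (H - 2*(-1)²) = -5 + (H - 2) = -5 + (-2 + H) = -7 + H)
T(E) = -37 + 2*E (T(E) = ((-7 + E) + E) + (0 + 6*(-5)) = (-7 + 2*E) + (0 - 30) = (-7 + 2*E) - 30 = -37 + 2*E)
-46434 + T(47) = -46434 + (-37 + 2*47) = -46434 + (-37 + 94) = -46434 + 57 = -46377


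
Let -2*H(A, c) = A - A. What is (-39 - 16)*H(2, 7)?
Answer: 0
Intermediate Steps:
H(A, c) = 0 (H(A, c) = -(A - A)/2 = -1/2*0 = 0)
(-39 - 16)*H(2, 7) = (-39 - 16)*0 = -55*0 = 0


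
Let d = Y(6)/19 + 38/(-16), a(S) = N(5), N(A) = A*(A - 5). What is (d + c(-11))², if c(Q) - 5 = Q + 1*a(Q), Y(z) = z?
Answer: 1500625/23104 ≈ 64.951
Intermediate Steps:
N(A) = A*(-5 + A)
a(S) = 0 (a(S) = 5*(-5 + 5) = 5*0 = 0)
c(Q) = 5 + Q (c(Q) = 5 + (Q + 1*0) = 5 + (Q + 0) = 5 + Q)
d = -313/152 (d = 6/19 + 38/(-16) = 6*(1/19) + 38*(-1/16) = 6/19 - 19/8 = -313/152 ≈ -2.0592)
(d + c(-11))² = (-313/152 + (5 - 11))² = (-313/152 - 6)² = (-1225/152)² = 1500625/23104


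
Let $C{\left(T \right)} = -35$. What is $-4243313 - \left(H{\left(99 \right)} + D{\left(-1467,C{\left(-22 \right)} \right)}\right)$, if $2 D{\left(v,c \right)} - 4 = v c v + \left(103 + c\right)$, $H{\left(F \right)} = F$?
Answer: $\frac{66836219}{2} \approx 3.3418 \cdot 10^{7}$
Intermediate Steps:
$D{\left(v,c \right)} = \frac{107}{2} + \frac{c}{2} + \frac{c v^{2}}{2}$ ($D{\left(v,c \right)} = 2 + \frac{v c v + \left(103 + c\right)}{2} = 2 + \frac{c v v + \left(103 + c\right)}{2} = 2 + \frac{c v^{2} + \left(103 + c\right)}{2} = 2 + \frac{103 + c + c v^{2}}{2} = 2 + \left(\frac{103}{2} + \frac{c}{2} + \frac{c v^{2}}{2}\right) = \frac{107}{2} + \frac{c}{2} + \frac{c v^{2}}{2}$)
$-4243313 - \left(H{\left(99 \right)} + D{\left(-1467,C{\left(-22 \right)} \right)}\right) = -4243313 - \left(99 + \left(\frac{107}{2} + \frac{1}{2} \left(-35\right) + \frac{1}{2} \left(-35\right) \left(-1467\right)^{2}\right)\right) = -4243313 - \left(99 + \left(\frac{107}{2} - \frac{35}{2} + \frac{1}{2} \left(-35\right) 2152089\right)\right) = -4243313 - \left(99 - \frac{75323043}{2}\right) = -4243313 - - \frac{75322845}{2} = -4243313 + \frac{75322845}{2} = \frac{66836219}{2}$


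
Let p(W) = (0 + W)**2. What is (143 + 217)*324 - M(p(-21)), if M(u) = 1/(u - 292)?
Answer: 17379359/149 ≈ 1.1664e+5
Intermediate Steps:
p(W) = W**2
M(u) = 1/(-292 + u)
(143 + 217)*324 - M(p(-21)) = (143 + 217)*324 - 1/(-292 + (-21)**2) = 360*324 - 1/(-292 + 441) = 116640 - 1/149 = 17379359/149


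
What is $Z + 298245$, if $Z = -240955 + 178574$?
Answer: $235864$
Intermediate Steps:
$Z = -62381$
$Z + 298245 = -62381 + 298245 = 235864$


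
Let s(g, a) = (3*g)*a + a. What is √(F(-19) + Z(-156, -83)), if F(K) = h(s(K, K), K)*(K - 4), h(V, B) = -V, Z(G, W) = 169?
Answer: √24641 ≈ 156.97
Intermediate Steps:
s(g, a) = a + 3*a*g (s(g, a) = 3*a*g + a = a + 3*a*g)
F(K) = -K*(1 + 3*K)*(-4 + K) (F(K) = (-K*(1 + 3*K))*(K - 4) = (-K*(1 + 3*K))*(-4 + K) = -K*(1 + 3*K)*(-4 + K))
√(F(-19) + Z(-156, -83)) = √(-1*(-19)*(1 + 3*(-19))*(-4 - 19) + 169) = √(-1*(-19)*(1 - 57)*(-23) + 169) = √(-1*(-19)*(-56)*(-23) + 169) = √(24472 + 169) = √24641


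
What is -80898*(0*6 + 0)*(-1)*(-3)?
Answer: 0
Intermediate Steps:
-80898*(0*6 + 0)*(-1)*(-3) = -80898*(0 + 0)*(-1)*(-3) = -80898*0*(-1)*(-3) = -0*(-3) = -80898*0 = 0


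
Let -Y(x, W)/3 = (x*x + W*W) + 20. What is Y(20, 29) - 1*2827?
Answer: -6610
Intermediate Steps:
Y(x, W) = -60 - 3*W² - 3*x² (Y(x, W) = -3*((x*x + W*W) + 20) = -3*((x² + W²) + 20) = -3*((W² + x²) + 20) = -3*(20 + W² + x²) = -60 - 3*W² - 3*x²)
Y(20, 29) - 1*2827 = (-60 - 3*29² - 3*20²) - 1*2827 = (-60 - 3*841 - 3*400) - 2827 = (-60 - 2523 - 1200) - 2827 = -3783 - 2827 = -6610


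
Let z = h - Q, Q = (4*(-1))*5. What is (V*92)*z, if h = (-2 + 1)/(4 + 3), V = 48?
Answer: 613824/7 ≈ 87689.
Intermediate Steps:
Q = -20 (Q = -4*5 = -20)
h = -⅐ (h = -1/7 = -1*⅐ = -⅐ ≈ -0.14286)
z = 139/7 (z = -⅐ - 1*(-20) = -⅐ + 20 = 139/7 ≈ 19.857)
(V*92)*z = (48*92)*(139/7) = 4416*(139/7) = 613824/7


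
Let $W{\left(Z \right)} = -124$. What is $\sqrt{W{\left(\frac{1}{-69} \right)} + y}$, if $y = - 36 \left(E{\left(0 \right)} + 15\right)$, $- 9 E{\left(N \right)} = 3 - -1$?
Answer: $18 i \sqrt{2} \approx 25.456 i$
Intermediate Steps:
$E{\left(N \right)} = - \frac{4}{9}$ ($E{\left(N \right)} = - \frac{3 - -1}{9} = - \frac{3 + 1}{9} = \left(- \frac{1}{9}\right) 4 = - \frac{4}{9}$)
$y = -524$ ($y = - 36 \left(- \frac{4}{9} + 15\right) = \left(-36\right) \frac{131}{9} = -524$)
$\sqrt{W{\left(\frac{1}{-69} \right)} + y} = \sqrt{-124 - 524} = \sqrt{-648} = 18 i \sqrt{2}$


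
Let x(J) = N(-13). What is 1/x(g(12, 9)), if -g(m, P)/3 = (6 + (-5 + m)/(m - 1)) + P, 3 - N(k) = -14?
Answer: 1/17 ≈ 0.058824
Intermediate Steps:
N(k) = 17 (N(k) = 3 - 1*(-14) = 3 + 14 = 17)
g(m, P) = -18 - 3*P - 3*(-5 + m)/(-1 + m) (g(m, P) = -3*((6 + (-5 + m)/(m - 1)) + P) = -3*((6 + (-5 + m)/(-1 + m)) + P) = -3*(6 + P + (-5 + m)/(-1 + m)) = -18 - 3*P - 3*(-5 + m)/(-1 + m))
x(J) = 17
1/x(g(12, 9)) = 1/17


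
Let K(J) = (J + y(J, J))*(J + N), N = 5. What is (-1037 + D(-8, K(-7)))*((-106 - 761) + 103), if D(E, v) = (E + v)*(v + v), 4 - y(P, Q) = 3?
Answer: 718924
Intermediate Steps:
y(P, Q) = 1 (y(P, Q) = 4 - 1*3 = 4 - 3 = 1)
K(J) = (1 + J)*(5 + J) (K(J) = (J + 1)*(J + 5) = (1 + J)*(5 + J))
D(E, v) = 2*v*(E + v) (D(E, v) = (E + v)*(2*v) = 2*v*(E + v))
(-1037 + D(-8, K(-7)))*((-106 - 761) + 103) = (-1037 + 2*(5 + (-7)**2 + 6*(-7))*(-8 + (5 + (-7)**2 + 6*(-7))))*((-106 - 761) + 103) = (-1037 + 2*(5 + 49 - 42)*(-8 + (5 + 49 - 42)))*(-867 + 103) = (-1037 + 2*12*(-8 + 12))*(-764) = (-1037 + 2*12*4)*(-764) = (-1037 + 96)*(-764) = -941*(-764) = 718924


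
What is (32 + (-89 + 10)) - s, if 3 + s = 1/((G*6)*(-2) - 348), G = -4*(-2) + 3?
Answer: -21119/480 ≈ -43.998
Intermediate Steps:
G = 11 (G = 8 + 3 = 11)
s = -1441/480 (s = -3 + 1/((11*6)*(-2) - 348) = -3 + 1/(66*(-2) - 348) = -3 + 1/(-132 - 348) = -3 + 1/(-480) = -3 - 1/480 = -1441/480 ≈ -3.0021)
(32 + (-89 + 10)) - s = (32 + (-89 + 10)) - 1*(-1441/480) = (32 - 79) + 1441/480 = -47 + 1441/480 = -21119/480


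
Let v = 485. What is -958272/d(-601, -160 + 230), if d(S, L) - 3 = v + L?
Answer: -5152/3 ≈ -1717.3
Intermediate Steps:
d(S, L) = 488 + L (d(S, L) = 3 + (485 + L) = 488 + L)
-958272/d(-601, -160 + 230) = -958272/(488 + (-160 + 230)) = -958272/(488 + 70) = -958272/558 = -958272*1/558 = -5152/3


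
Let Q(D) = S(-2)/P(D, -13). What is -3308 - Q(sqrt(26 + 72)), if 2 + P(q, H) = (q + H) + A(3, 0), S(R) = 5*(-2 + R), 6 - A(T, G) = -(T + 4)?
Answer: -155456/47 + 70*sqrt(2)/47 ≈ -3305.5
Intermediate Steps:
A(T, G) = 10 + T (A(T, G) = 6 - (-1)*(T + 4) = 6 - (-1)*(4 + T) = 6 - (-4 - T) = 6 + (4 + T) = 10 + T)
S(R) = -10 + 5*R
P(q, H) = 11 + H + q (P(q, H) = -2 + ((q + H) + (10 + 3)) = -2 + ((H + q) + 13) = -2 + (13 + H + q) = 11 + H + q)
Q(D) = -20/(-2 + D) (Q(D) = (-10 + 5*(-2))/(11 - 13 + D) = (-10 - 10)/(-2 + D) = -20/(-2 + D))
-3308 - Q(sqrt(26 + 72)) = -3308 - (-20)/(-2 + sqrt(26 + 72)) = -3308 - (-20)/(-2 + sqrt(98)) = -3308 - (-20)/(-2 + 7*sqrt(2)) = -3308 + 20/(-2 + 7*sqrt(2))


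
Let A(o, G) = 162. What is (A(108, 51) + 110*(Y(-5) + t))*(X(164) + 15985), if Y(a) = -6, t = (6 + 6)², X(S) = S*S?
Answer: 657880302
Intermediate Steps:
X(S) = S²
t = 144 (t = 12² = 144)
(A(108, 51) + 110*(Y(-5) + t))*(X(164) + 15985) = (162 + 110*(-6 + 144))*(164² + 15985) = (162 + 110*138)*(26896 + 15985) = (162 + 15180)*42881 = 15342*42881 = 657880302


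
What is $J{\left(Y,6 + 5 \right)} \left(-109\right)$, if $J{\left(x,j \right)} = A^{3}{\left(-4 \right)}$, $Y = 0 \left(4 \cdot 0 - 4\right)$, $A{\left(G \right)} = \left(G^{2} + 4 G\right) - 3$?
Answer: $2943$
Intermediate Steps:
$A{\left(G \right)} = -3 + G^{2} + 4 G$
$Y = 0$ ($Y = 0 \left(0 - 4\right) = 0 \left(-4\right) = 0$)
$J{\left(x,j \right)} = -27$ ($J{\left(x,j \right)} = \left(-3 + \left(-4\right)^{2} + 4 \left(-4\right)\right)^{3} = \left(-3 + 16 - 16\right)^{3} = \left(-3\right)^{3} = -27$)
$J{\left(Y,6 + 5 \right)} \left(-109\right) = \left(-27\right) \left(-109\right) = 2943$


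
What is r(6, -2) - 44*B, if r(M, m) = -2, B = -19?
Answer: 834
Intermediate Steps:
r(6, -2) - 44*B = -2 - 44*(-19) = -2 + 836 = 834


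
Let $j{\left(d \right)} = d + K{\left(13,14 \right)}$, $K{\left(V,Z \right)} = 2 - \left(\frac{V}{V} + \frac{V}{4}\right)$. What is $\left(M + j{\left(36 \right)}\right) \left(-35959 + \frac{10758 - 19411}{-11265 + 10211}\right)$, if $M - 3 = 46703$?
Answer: $- \frac{416722076091}{248} \approx -1.6803 \cdot 10^{9}$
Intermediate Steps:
$M = 46706$ ($M = 3 + 46703 = 46706$)
$K{\left(V,Z \right)} = 1 - \frac{V}{4}$ ($K{\left(V,Z \right)} = 2 - \left(1 + V \frac{1}{4}\right) = 2 - \left(1 + \frac{V}{4}\right) = 1 - \frac{V}{4}$)
$j{\left(d \right)} = - \frac{9}{4} + d$ ($j{\left(d \right)} = d + \left(1 - \frac{13}{4}\right) = d - \frac{9}{4} = - \frac{9}{4} + d$)
$\left(M + j{\left(36 \right)}\right) \left(-35959 + \frac{10758 - 19411}{-11265 + 10211}\right) = \left(46706 + \left(- \frac{9}{4} + 36\right)\right) \left(-35959 + \frac{10758 - 19411}{-11265 + 10211}\right) = \left(46706 + \frac{135}{4}\right) \left(-35959 - \frac{8653}{-1054}\right) = \frac{186959 \left(-35959 - - \frac{509}{62}\right)}{4} = \frac{186959 \left(-35959 + \frac{509}{62}\right)}{4} = \frac{186959}{4} \left(- \frac{2228949}{62}\right) = - \frac{416722076091}{248}$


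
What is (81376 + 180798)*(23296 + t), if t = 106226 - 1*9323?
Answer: 31513052626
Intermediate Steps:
t = 96903 (t = 106226 - 9323 = 96903)
(81376 + 180798)*(23296 + t) = (81376 + 180798)*(23296 + 96903) = 262174*120199 = 31513052626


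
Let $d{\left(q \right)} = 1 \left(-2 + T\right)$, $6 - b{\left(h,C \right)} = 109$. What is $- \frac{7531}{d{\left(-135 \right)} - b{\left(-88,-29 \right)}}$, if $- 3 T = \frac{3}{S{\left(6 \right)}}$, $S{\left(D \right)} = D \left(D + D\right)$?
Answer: $- \frac{542232}{7271} \approx -74.575$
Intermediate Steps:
$S{\left(D \right)} = 2 D^{2}$ ($S{\left(D \right)} = D 2 D = 2 D^{2}$)
$b{\left(h,C \right)} = -103$ ($b{\left(h,C \right)} = 6 - 109 = -103$)
$T = - \frac{1}{72}$ ($T = - \frac{3 \frac{1}{2 \cdot 6^{2}}}{3} = - \frac{3 \frac{1}{2 \cdot 36}}{3} = - \frac{3 \cdot \frac{1}{72}}{3} = \left(- \frac{1}{3}\right) \frac{1}{24} = - \frac{1}{72} \approx -0.013889$)
$d{\left(q \right)} = - \frac{145}{72}$ ($d{\left(q \right)} = 1 \left(-2 - \frac{1}{72}\right) = 1 \left(- \frac{145}{72}\right) = - \frac{145}{72}$)
$- \frac{7531}{d{\left(-135 \right)} - b{\left(-88,-29 \right)}} = - \frac{7531}{- \frac{145}{72} - -103} = - \frac{7531}{- \frac{145}{72} + 103} = - \frac{7531}{\frac{7271}{72}} = \left(-7531\right) \frac{72}{7271} = - \frac{542232}{7271}$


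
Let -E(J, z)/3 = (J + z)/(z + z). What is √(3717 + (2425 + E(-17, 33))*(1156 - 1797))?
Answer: 6*I*√5210535/11 ≈ 1245.1*I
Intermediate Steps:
E(J, z) = -3*(J + z)/(2*z) (E(J, z) = -3*(J + z)/(z + z) = -3*(J + z)/(2*z))
√(3717 + (2425 + E(-17, 33))*(1156 - 1797)) = √(3717 + (2425 + (3/2)*(-1*(-17) - 1*33)/33)*(1156 - 1797)) = √(3717 + (2425 + (3/2)*(1/33)*(17 - 33))*(-641)) = √(3717 + (2425 + (3/2)*(1/33)*(-16))*(-641)) = √(3717 + (2425 - 8/11)*(-641)) = √(3717 + (26667/11)*(-641)) = √(3717 - 17093547/11) = √(-17052660/11) = 6*I*√5210535/11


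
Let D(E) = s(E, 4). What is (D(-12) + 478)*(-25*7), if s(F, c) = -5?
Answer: -82775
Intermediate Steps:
D(E) = -5
(D(-12) + 478)*(-25*7) = (-5 + 478)*(-25*7) = 473*(-175) = -82775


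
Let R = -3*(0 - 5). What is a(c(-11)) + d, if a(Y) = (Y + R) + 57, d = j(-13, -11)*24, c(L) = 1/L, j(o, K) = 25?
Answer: 7391/11 ≈ 671.91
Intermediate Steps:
c(L) = 1/L
R = 15 (R = -3*(-5) = 15)
d = 600 (d = 25*24 = 600)
a(Y) = 72 + Y (a(Y) = (Y + 15) + 57 = (15 + Y) + 57 = 72 + Y)
a(c(-11)) + d = (72 + 1/(-11)) + 600 = (72 - 1/11) + 600 = 791/11 + 600 = 7391/11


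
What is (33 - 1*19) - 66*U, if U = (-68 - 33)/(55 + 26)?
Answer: 2600/27 ≈ 96.296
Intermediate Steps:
U = -101/81 ≈ -1.2469
(33 - 1*19) - 66*U = (33 - 1*19) - 66*(-101/81) = (33 - 19) + 2222/27 = 14 + 2222/27 = 2600/27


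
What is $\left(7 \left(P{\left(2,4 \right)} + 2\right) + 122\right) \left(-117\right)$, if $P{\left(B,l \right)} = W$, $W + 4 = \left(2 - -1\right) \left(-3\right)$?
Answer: $-5265$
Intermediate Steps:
$W = -13$ ($W = -4 + \left(2 - -1\right) \left(-3\right) = -4 + \left(2 + 1\right) \left(-3\right) = -4 + 3 \left(-3\right) = -4 - 9 = -13$)
$P{\left(B,l \right)} = -13$
$\left(7 \left(P{\left(2,4 \right)} + 2\right) + 122\right) \left(-117\right) = \left(7 \left(-13 + 2\right) + 122\right) \left(-117\right) = \left(7 \left(-11\right) + 122\right) \left(-117\right) = \left(-77 + 122\right) \left(-117\right) = 45 \left(-117\right) = -5265$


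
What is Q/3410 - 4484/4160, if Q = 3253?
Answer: -43949/354640 ≈ -0.12393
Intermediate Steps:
Q/3410 - 4484/4160 = 3253/3410 - 4484/4160 = 3253*(1/3410) - 4484*1/4160 = 3253/3410 - 1121/1040 = -43949/354640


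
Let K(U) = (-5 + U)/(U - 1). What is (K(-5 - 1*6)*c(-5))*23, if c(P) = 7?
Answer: 644/3 ≈ 214.67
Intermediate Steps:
K(U) = (-5 + U)/(-1 + U)
(K(-5 - 1*6)*c(-5))*23 = (((-5 + (-5 - 1*6))/(-1 + (-5 - 1*6)))*7)*23 = (((-5 + (-5 - 6))/(-1 + (-5 - 6)))*7)*23 = (((-5 - 11)/(-1 - 11))*7)*23 = ((-16/(-12))*7)*23 = (-1/12*(-16)*7)*23 = ((4/3)*7)*23 = (28/3)*23 = 644/3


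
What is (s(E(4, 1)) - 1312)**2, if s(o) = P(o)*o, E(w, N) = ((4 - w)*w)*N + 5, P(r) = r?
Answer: 1656369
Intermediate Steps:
E(w, N) = 5 + N*w*(4 - w) (E(w, N) = (w*(4 - w))*N + 5 = N*w*(4 - w) + 5 = 5 + N*w*(4 - w))
s(o) = o**2 (s(o) = o*o = o**2)
(s(E(4, 1)) - 1312)**2 = ((5 - 1*1*4**2 + 4*1*4)**2 - 1312)**2 = ((5 - 1*1*16 + 16)**2 - 1312)**2 = ((5 - 16 + 16)**2 - 1312)**2 = (5**2 - 1312)**2 = (25 - 1312)**2 = (-1287)**2 = 1656369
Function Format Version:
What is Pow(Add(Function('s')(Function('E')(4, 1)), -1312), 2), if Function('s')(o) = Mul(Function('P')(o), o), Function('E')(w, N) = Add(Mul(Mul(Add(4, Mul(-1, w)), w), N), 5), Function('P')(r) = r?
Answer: 1656369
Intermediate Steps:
Function('E')(w, N) = Add(5, Mul(N, w, Add(4, Mul(-1, w)))) (Function('E')(w, N) = Add(Mul(Mul(w, Add(4, Mul(-1, w))), N), 5) = Add(Mul(N, w, Add(4, Mul(-1, w))), 5) = Add(5, Mul(N, w, Add(4, Mul(-1, w)))))
Function('s')(o) = Pow(o, 2) (Function('s')(o) = Mul(o, o) = Pow(o, 2))
Pow(Add(Function('s')(Function('E')(4, 1)), -1312), 2) = Pow(Add(Pow(Add(5, Mul(-1, 1, Pow(4, 2)), Mul(4, 1, 4)), 2), -1312), 2) = Pow(Add(Pow(Add(5, Mul(-1, 1, 16), 16), 2), -1312), 2) = Pow(Add(Pow(Add(5, -16, 16), 2), -1312), 2) = Pow(Add(Pow(5, 2), -1312), 2) = Pow(Add(25, -1312), 2) = Pow(-1287, 2) = 1656369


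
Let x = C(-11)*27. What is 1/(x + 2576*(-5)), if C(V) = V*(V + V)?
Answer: -1/6346 ≈ -0.00015758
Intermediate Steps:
C(V) = 2*V**2 (C(V) = V*(2*V) = 2*V**2)
x = 6534 (x = (2*(-11)**2)*27 = (2*121)*27 = 242*27 = 6534)
1/(x + 2576*(-5)) = 1/(6534 + 2576*(-5)) = 1/(6534 - 12880) = 1/(-6346) = -1/6346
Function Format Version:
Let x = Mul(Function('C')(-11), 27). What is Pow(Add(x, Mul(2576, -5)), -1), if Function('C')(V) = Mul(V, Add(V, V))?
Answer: Rational(-1, 6346) ≈ -0.00015758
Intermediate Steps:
Function('C')(V) = Mul(2, Pow(V, 2)) (Function('C')(V) = Mul(V, Mul(2, V)) = Mul(2, Pow(V, 2)))
x = 6534 (x = Mul(Mul(2, Pow(-11, 2)), 27) = Mul(Mul(2, 121), 27) = Mul(242, 27) = 6534)
Pow(Add(x, Mul(2576, -5)), -1) = Pow(Add(6534, Mul(2576, -5)), -1) = Pow(Add(6534, -12880), -1) = Pow(-6346, -1) = Rational(-1, 6346)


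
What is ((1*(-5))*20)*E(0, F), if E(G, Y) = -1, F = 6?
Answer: 100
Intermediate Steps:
((1*(-5))*20)*E(0, F) = ((1*(-5))*20)*(-1) = -5*20*(-1) = -100*(-1) = 100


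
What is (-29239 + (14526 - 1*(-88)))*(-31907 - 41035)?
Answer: 1066776750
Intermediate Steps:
(-29239 + (14526 - 1*(-88)))*(-31907 - 41035) = (-29239 + (14526 + 88))*(-72942) = (-29239 + 14614)*(-72942) = -14625*(-72942) = 1066776750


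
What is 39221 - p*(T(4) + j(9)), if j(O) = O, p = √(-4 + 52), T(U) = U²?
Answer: 39221 - 100*√3 ≈ 39048.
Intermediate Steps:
p = 4*√3 (p = √48 = 4*√3 ≈ 6.9282)
39221 - p*(T(4) + j(9)) = 39221 - 4*√3*(4² + 9) = 39221 - 4*√3*(16 + 9) = 39221 - 4*√3*25 = 39221 - 100*√3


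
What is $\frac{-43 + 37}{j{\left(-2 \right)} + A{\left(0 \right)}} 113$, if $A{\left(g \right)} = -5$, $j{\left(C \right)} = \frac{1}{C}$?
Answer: $\frac{1356}{11} \approx 123.27$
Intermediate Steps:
$\frac{-43 + 37}{j{\left(-2 \right)} + A{\left(0 \right)}} 113 = \frac{-43 + 37}{\frac{1}{-2} - 5} \cdot 113 = - \frac{6}{- \frac{1}{2} - 5} \cdot 113 = - \frac{6}{- \frac{11}{2}} \cdot 113 = \left(-6\right) \left(- \frac{2}{11}\right) 113 = \frac{12}{11} \cdot 113 = \frac{1356}{11}$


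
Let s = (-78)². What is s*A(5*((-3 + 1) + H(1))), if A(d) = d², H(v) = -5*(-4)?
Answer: 49280400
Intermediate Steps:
H(v) = 20
s = 6084
s*A(5*((-3 + 1) + H(1))) = 6084*(5*((-3 + 1) + 20))² = 6084*(5*(-2 + 20))² = 6084*(5*18)² = 6084*90² = 6084*8100 = 49280400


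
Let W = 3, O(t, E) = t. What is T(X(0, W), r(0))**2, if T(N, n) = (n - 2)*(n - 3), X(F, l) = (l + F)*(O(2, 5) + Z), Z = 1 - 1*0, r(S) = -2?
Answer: 400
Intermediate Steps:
Z = 1 (Z = 1 + 0 = 1)
X(F, l) = 3*F + 3*l (X(F, l) = (l + F)*(2 + 1) = (F + l)*3 = 3*F + 3*l)
T(N, n) = (-3 + n)*(-2 + n) (T(N, n) = (-2 + n)*(-3 + n) = (-3 + n)*(-2 + n))
T(X(0, W), r(0))**2 = (6 + (-2)**2 - 5*(-2))**2 = (6 + 4 + 10)**2 = 20**2 = 400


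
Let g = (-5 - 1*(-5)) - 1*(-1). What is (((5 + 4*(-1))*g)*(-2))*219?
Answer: -438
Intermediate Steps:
g = 1 (g = (-5 + 5) + 1 = 0 + 1 = 1)
(((5 + 4*(-1))*g)*(-2))*219 = (((5 + 4*(-1))*1)*(-2))*219 = (((5 - 4)*1)*(-2))*219 = ((1*1)*(-2))*219 = (1*(-2))*219 = -2*219 = -438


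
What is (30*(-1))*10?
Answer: -300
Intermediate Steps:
(30*(-1))*10 = -30*10 = -300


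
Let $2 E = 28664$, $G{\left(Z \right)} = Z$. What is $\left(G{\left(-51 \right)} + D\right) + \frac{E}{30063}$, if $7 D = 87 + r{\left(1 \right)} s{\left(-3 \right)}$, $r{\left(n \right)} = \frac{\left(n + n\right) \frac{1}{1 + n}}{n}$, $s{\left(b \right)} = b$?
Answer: $- \frac{1158125}{30063} \approx -38.523$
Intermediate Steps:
$E = 14332$ ($E = \frac{1}{2} \cdot 28664 = 14332$)
$r{\left(n \right)} = \frac{2}{1 + n}$ ($r{\left(n \right)} = \frac{2 n \frac{1}{1 + n}}{n} = \frac{2}{1 + n}$)
$D = 12$ ($D = \frac{87 + \frac{2}{1 + 1} \left(-3\right)}{7} = \frac{87 + \frac{2}{2} \left(-3\right)}{7} = \frac{87 + 2 \cdot \frac{1}{2} \left(-3\right)}{7} = \frac{87 + 1 \left(-3\right)}{7} = \frac{87 - 3}{7} = \frac{1}{7} \cdot 84 = 12$)
$\left(G{\left(-51 \right)} + D\right) + \frac{E}{30063} = \left(-51 + 12\right) + \frac{14332}{30063} = -39 + 14332 \cdot \frac{1}{30063} = -39 + \frac{14332}{30063} = - \frac{1158125}{30063}$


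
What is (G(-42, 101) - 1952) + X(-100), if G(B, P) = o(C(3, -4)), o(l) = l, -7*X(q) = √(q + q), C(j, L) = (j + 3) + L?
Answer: -1950 - 10*I*√2/7 ≈ -1950.0 - 2.0203*I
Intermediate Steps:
C(j, L) = 3 + L + j (C(j, L) = (3 + j) + L = 3 + L + j)
X(q) = -√2*√q/7 (X(q) = -√(q + q)/7 = -√2*√q/7)
G(B, P) = 2 (G(B, P) = 3 - 4 + 3 = 2)
(G(-42, 101) - 1952) + X(-100) = (2 - 1952) - √2*√(-100)/7 = -1950 - √2*10*I/7 = -1950 - 10*I*√2/7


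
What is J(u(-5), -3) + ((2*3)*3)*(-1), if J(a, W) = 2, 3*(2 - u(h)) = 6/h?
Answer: -16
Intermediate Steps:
u(h) = 2 - 2/h
J(u(-5), -3) + ((2*3)*3)*(-1) = 2 + ((2*3)*3)*(-1) = 2 + (6*3)*(-1) = 2 + 18*(-1) = 2 - 18 = -16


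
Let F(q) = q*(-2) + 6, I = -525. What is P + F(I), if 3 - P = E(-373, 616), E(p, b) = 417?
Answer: 642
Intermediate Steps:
F(q) = 6 - 2*q (F(q) = -2*q + 6 = 6 - 2*q)
P = -414 (P = 3 - 1*417 = 3 - 417 = -414)
P + F(I) = -414 + (6 - 2*(-525)) = -414 + (6 + 1050) = -414 + 1056 = 642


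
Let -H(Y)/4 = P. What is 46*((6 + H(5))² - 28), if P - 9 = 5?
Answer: 113712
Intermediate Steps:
P = 14 (P = 9 + 5 = 14)
H(Y) = -56 (H(Y) = -4*14 = -56)
46*((6 + H(5))² - 28) = 46*((6 - 56)² - 28) = 46*((-50)² - 28) = 46*(2500 - 28) = 46*2472 = 113712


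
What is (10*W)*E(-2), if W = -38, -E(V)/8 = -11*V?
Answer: 66880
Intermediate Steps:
E(V) = 88*V (E(V) = -(-88)*V = 88*V)
(10*W)*E(-2) = (10*(-38))*(88*(-2)) = -380*(-176) = 66880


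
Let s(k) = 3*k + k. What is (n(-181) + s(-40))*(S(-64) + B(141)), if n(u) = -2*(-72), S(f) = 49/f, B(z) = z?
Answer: -8975/4 ≈ -2243.8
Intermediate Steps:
s(k) = 4*k
n(u) = 144
(n(-181) + s(-40))*(S(-64) + B(141)) = (144 + 4*(-40))*(49/(-64) + 141) = (144 - 160)*(49*(-1/64) + 141) = -16*(-49/64 + 141) = -16*8975/64 = -8975/4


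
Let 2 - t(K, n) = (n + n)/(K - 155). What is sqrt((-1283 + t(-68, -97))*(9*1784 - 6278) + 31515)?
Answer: I*sqrt(621742263923)/223 ≈ 3535.9*I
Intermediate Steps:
t(K, n) = 2 - 2*n/(-155 + K) (t(K, n) = 2 - (n + n)/(K - 155) = 2 - 2*n/(-155 + K))
sqrt((-1283 + t(-68, -97))*(9*1784 - 6278) + 31515) = sqrt((-1283 + 2*(-155 - 68 - 1*(-97))/(-155 - 68))*(9*1784 - 6278) + 31515) = sqrt((-1283 + 2*(-155 - 68 + 97)/(-223))*(16056 - 6278) + 31515) = sqrt((-1283 + 2*(-1/223)*(-126))*9778 + 31515) = sqrt((-1283 + 252/223)*9778 + 31515) = sqrt(-285857/223*9778 + 31515) = sqrt(-2795109746/223 + 31515) = sqrt(-2788081901/223) = I*sqrt(621742263923)/223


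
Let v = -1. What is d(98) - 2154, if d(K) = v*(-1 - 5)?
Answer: -2148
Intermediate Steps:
d(K) = 6 (d(K) = -(-1 - 5) = -1*(-6) = 6)
d(98) - 2154 = 6 - 2154 = -2148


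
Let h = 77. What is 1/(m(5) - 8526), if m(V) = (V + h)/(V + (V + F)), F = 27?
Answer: -37/315380 ≈ -0.00011732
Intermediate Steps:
m(V) = (77 + V)/(27 + 2*V) (m(V) = (V + 77)/(V + (V + 27)) = (77 + V)/(V + (27 + V)) = (77 + V)/(27 + 2*V))
1/(m(5) - 8526) = 1/((77 + 5)/(27 + 2*5) - 8526) = 1/(82/(27 + 10) - 8526) = 1/(82/37 - 8526) = 1/(-315380/37) = -37/315380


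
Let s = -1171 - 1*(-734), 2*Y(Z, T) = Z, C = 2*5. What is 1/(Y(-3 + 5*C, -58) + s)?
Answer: -2/827 ≈ -0.0024184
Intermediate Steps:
C = 10
Y(Z, T) = Z/2
s = -437 (s = -1171 + 734 = -437)
1/(Y(-3 + 5*C, -58) + s) = 1/((-3 + 5*10)/2 - 437) = 1/((-3 + 50)/2 - 437) = 1/((1/2)*47 - 437) = 1/(47/2 - 437) = 1/(-827/2) = -2/827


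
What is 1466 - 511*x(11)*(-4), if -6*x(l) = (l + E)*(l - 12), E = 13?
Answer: 9642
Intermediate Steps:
x(l) = -(-12 + l)*(13 + l)/6 (x(l) = -(l + 13)*(l - 12)/6 = -(13 + l)*(-12 + l)/6 = -(-12 + l)*(13 + l)/6)
1466 - 511*x(11)*(-4) = 1466 - 511*(26 - 1/6*11 - 1/6*11**2)*(-4) = 1466 - 511*(26 - 11/6 - 1/6*121)*(-4) = 1466 - 511*(26 - 11/6 - 121/6)*(-4) = 1466 - 2044*(-4) = 1466 - 511*(-16) = 1466 + 8176 = 9642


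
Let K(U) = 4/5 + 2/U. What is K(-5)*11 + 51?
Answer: 277/5 ≈ 55.400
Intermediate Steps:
K(U) = ⅘ + 2/U (K(U) = 4*(⅕) + 2/U = ⅘ + 2/U)
K(-5)*11 + 51 = (⅘ + 2/(-5))*11 + 51 = (⅘ + 2*(-⅕))*11 + 51 = (⅘ - ⅖)*11 + 51 = (⅖)*11 + 51 = 22/5 + 51 = 277/5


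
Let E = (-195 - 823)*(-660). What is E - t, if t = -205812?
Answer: 877692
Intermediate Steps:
E = 671880 (E = -1018*(-660) = 671880)
E - t = 671880 - 1*(-205812) = 671880 + 205812 = 877692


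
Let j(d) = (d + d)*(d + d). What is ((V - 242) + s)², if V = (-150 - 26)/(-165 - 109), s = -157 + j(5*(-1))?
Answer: 1670765625/18769 ≈ 89017.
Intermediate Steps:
j(d) = 4*d² (j(d) = (2*d)*(2*d) = 4*d²)
s = -57 (s = -157 + 4*(5*(-1))² = -157 + 4*(-5)² = -157 + 4*25 = -157 + 100 = -57)
V = 88/137 (V = -176/(-274) = -176*(-1/274) = 88/137 ≈ 0.64234)
((V - 242) + s)² = ((88/137 - 242) - 57)² = (-33066/137 - 57)² = (-40875/137)² = 1670765625/18769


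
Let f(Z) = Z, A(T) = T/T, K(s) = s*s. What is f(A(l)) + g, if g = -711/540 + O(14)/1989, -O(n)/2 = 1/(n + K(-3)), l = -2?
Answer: -289771/914940 ≈ -0.31671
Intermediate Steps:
K(s) = s²
O(n) = -2/(9 + n) (O(n) = -2/(n + (-3)²) = -2/(n + 9) = -2/(9 + n))
A(T) = 1
g = -1204711/914940 (g = -711/540 - 2/(9 + 14)/1989 = -711*1/540 - 2/23*(1/1989) = -79/60 - 2*1/23*(1/1989) = -79/60 - 2/23*1/1989 = -79/60 - 2/45747 = -1204711/914940 ≈ -1.3167)
f(A(l)) + g = 1 - 1204711/914940 = -289771/914940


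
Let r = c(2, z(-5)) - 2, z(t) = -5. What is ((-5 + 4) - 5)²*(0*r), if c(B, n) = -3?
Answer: 0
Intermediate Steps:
r = -5 (r = -3 - 2 = -5)
((-5 + 4) - 5)²*(0*r) = ((-5 + 4) - 5)²*(0*(-5)) = (-1 - 5)²*0 = (-6)²*0 = 36*0 = 0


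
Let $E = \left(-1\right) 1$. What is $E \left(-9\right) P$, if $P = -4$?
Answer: $-36$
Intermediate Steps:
$E = -1$
$E \left(-9\right) P = \left(-1\right) \left(-9\right) \left(-4\right) = 9 \left(-4\right) = -36$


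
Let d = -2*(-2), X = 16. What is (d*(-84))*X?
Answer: -5376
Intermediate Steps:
d = 4
(d*(-84))*X = (4*(-84))*16 = -336*16 = -5376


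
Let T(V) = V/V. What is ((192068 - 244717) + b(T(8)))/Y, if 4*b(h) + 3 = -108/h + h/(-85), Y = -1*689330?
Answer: 2238762/29296525 ≈ 0.076417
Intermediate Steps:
Y = -689330
T(V) = 1
b(h) = -¾ - 27/h - h/340 (b(h) = -¾ + (-108/h + h/(-85))/4 = -¾ + (-108/h + h*(-1/85))/4 = -¾ + (-108/h - h/85)/4 = -¾ + (-27/h - h/340) = -¾ - 27/h - h/340)
((192068 - 244717) + b(T(8)))/Y = ((192068 - 244717) + (1/340)*(-9180 - 1*1*(255 + 1))/1)/(-689330) = (-52649 + (1/340)*1*(-9180 - 1*1*256))*(-1/689330) = (-52649 + (1/340)*1*(-9180 - 256))*(-1/689330) = (-52649 + (1/340)*1*(-9436))*(-1/689330) = (-52649 - 2359/85)*(-1/689330) = -4477524/85*(-1/689330) = 2238762/29296525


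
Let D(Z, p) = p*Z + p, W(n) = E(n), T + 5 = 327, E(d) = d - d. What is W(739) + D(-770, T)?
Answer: -247618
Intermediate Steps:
E(d) = 0
T = 322 (T = -5 + 327 = 322)
W(n) = 0
D(Z, p) = p + Z*p (D(Z, p) = Z*p + p = p + Z*p)
W(739) + D(-770, T) = 0 + 322*(1 - 770) = 0 + 322*(-769) = 0 - 247618 = -247618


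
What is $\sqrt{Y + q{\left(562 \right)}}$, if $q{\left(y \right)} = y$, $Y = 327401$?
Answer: $\sqrt{327963} \approx 572.68$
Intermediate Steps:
$\sqrt{Y + q{\left(562 \right)}} = \sqrt{327401 + 562} = \sqrt{327963}$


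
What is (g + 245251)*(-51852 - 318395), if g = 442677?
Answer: -254703278216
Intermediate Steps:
(g + 245251)*(-51852 - 318395) = (442677 + 245251)*(-51852 - 318395) = 687928*(-370247) = -254703278216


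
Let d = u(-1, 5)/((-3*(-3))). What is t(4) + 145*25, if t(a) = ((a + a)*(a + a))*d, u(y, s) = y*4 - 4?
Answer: 32113/9 ≈ 3568.1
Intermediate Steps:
u(y, s) = -4 + 4*y (u(y, s) = 4*y - 4 = -4 + 4*y)
d = -8/9 (d = (-4 + 4*(-1))/((-3*(-3))) = (-4 - 4)/9 = -8*1/9 = -8/9 ≈ -0.88889)
t(a) = -32*a**2/9 (t(a) = ((a + a)*(a + a))*(-8/9) = ((2*a)*(2*a))*(-8/9) = (4*a**2)*(-8/9) = -32*a**2/9)
t(4) + 145*25 = -32/9*4**2 + 145*25 = -32/9*16 + 3625 = -512/9 + 3625 = 32113/9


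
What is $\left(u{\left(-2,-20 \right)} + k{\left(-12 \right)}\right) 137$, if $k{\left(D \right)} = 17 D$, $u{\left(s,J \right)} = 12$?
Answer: $-26304$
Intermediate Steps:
$\left(u{\left(-2,-20 \right)} + k{\left(-12 \right)}\right) 137 = \left(12 + 17 \left(-12\right)\right) 137 = \left(12 - 204\right) 137 = \left(-192\right) 137 = -26304$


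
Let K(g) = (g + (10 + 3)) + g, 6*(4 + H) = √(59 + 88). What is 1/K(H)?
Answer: 15/26 - 7*√3/26 ≈ 0.11060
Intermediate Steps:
H = -4 + 7*√3/6 (H = -4 + √(59 + 88)/6 = -4 + √147/6 = -4 + (7*√3)/6 = -4 + 7*√3/6 ≈ -1.9793)
K(g) = 13 + 2*g (K(g) = (g + 13) + g = (13 + g) + g = 13 + 2*g)
1/K(H) = 1/(13 + 2*(-4 + 7*√3/6)) = 1/(13 + (-8 + 7*√3/3)) = 1/(5 + 7*√3/3)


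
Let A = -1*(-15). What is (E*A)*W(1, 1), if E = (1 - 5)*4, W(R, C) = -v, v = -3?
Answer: -720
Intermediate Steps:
W(R, C) = 3 (W(R, C) = -1*(-3) = 3)
A = 15
E = -16 (E = -4*4 = -16)
(E*A)*W(1, 1) = -16*15*3 = -240*3 = -720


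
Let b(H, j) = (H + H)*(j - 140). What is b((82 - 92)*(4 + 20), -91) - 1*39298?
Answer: 71582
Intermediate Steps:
b(H, j) = 2*H*(-140 + j) (b(H, j) = (2*H)*(-140 + j) = 2*H*(-140 + j))
b((82 - 92)*(4 + 20), -91) - 1*39298 = 2*((82 - 92)*(4 + 20))*(-140 - 91) - 1*39298 = 2*(-10*24)*(-231) - 39298 = 2*(-240)*(-231) - 39298 = 110880 - 39298 = 71582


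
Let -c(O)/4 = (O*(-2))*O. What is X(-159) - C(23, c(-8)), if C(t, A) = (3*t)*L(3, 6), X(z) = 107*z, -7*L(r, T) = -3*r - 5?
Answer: -17151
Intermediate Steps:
L(r, T) = 5/7 + 3*r/7 (L(r, T) = -(-3*r - 5)/7 = -(-5 - 3*r)/7 = 5/7 + 3*r/7)
c(O) = 8*O² (c(O) = -4*O*(-2)*O = -4*(-2*O)*O = -(-8)*O² = 8*O²)
C(t, A) = 6*t (C(t, A) = (3*t)*(5/7 + (3/7)*3) = (3*t)*(5/7 + 9/7) = (3*t)*2 = 6*t)
X(-159) - C(23, c(-8)) = 107*(-159) - 6*23 = -17013 - 1*138 = -17013 - 138 = -17151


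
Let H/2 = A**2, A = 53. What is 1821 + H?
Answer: 7439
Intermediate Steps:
H = 5618 (H = 2*53**2 = 2*2809 = 5618)
1821 + H = 1821 + 5618 = 7439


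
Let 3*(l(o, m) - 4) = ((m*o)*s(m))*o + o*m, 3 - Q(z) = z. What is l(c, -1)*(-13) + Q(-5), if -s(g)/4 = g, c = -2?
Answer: 50/3 ≈ 16.667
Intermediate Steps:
Q(z) = 3 - z
s(g) = -4*g
l(o, m) = 4 - 4*m²*o²/3 + m*o/3 (l(o, m) = 4 + (((m*o)*(-4*m))*o + o*m)/3 = 4 + ((-4*o*m²)*o + m*o)/3 = 4 + (-4*m²*o² + m*o)/3 = 4 + (m*o - 4*m²*o²)/3 = 4 + (-4*m²*o²/3 + m*o/3) = 4 - 4*m²*o²/3 + m*o/3)
l(c, -1)*(-13) + Q(-5) = (4 - 4/3*(-1)²*(-2)² + (⅓)*(-1)*(-2))*(-13) + (3 - 1*(-5)) = (4 - 4/3*1*4 + ⅔)*(-13) + (3 + 5) = (4 - 16/3 + ⅔)*(-13) + 8 = -⅔*(-13) + 8 = 26/3 + 8 = 50/3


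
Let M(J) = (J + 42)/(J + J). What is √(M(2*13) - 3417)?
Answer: 2*I*√144313/13 ≈ 58.444*I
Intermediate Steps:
M(J) = (42 + J)/(2*J) (M(J) = (42 + J)/((2*J)) = (42 + J)*(1/(2*J)) = (42 + J)/(2*J))
√(M(2*13) - 3417) = √((42 + 2*13)/(2*((2*13))) - 3417) = √((½)*(42 + 26)/26 - 3417) = √((½)*(1/26)*68 - 3417) = √(17/13 - 3417) = √(-44404/13) = 2*I*√144313/13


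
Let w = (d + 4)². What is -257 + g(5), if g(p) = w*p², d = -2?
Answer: -157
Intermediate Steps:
w = 4 (w = (-2 + 4)² = 2² = 4)
g(p) = 4*p²
-257 + g(5) = -257 + 4*5² = -257 + 4*25 = -257 + 100 = -157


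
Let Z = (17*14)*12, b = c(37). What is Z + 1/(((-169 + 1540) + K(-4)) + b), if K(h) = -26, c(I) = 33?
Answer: 3935569/1378 ≈ 2856.0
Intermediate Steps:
b = 33
Z = 2856 (Z = 238*12 = 2856)
Z + 1/(((-169 + 1540) + K(-4)) + b) = 2856 + 1/(((-169 + 1540) - 26) + 33) = 2856 + 1/((1371 - 26) + 33) = 2856 + 1/(1345 + 33) = 2856 + 1/1378 = 3935569/1378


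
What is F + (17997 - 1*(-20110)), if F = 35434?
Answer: 73541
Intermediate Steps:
F + (17997 - 1*(-20110)) = 35434 + (17997 - 1*(-20110)) = 35434 + (17997 + 20110) = 35434 + 38107 = 73541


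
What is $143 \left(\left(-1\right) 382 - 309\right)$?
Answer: $-98813$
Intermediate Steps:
$143 \left(\left(-1\right) 382 - 309\right) = 143 \left(-382 - 309\right) = 143 \left(-691\right) = -98813$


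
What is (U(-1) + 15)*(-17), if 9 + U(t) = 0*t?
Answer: -102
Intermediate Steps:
U(t) = -9 (U(t) = -9 + 0*t = -9 + 0 = -9)
(U(-1) + 15)*(-17) = (-9 + 15)*(-17) = 6*(-17) = -102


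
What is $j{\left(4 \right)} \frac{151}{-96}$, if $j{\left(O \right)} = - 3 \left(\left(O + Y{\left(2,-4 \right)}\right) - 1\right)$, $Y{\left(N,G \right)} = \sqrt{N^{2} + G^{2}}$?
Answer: $\frac{453}{32} + \frac{151 \sqrt{5}}{16} \approx 35.259$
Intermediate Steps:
$Y{\left(N,G \right)} = \sqrt{G^{2} + N^{2}}$
$j{\left(O \right)} = 3 - 6 \sqrt{5} - 3 O$ ($j{\left(O \right)} = - 3 \left(\left(O + \sqrt{\left(-4\right)^{2} + 2^{2}}\right) - 1\right) = - 3 \left(\left(O + \sqrt{16 + 4}\right) - 1\right) = - 3 \left(\left(O + \sqrt{20}\right) - 1\right) = - 3 \left(\left(O + 2 \sqrt{5}\right) - 1\right) = - 3 \left(-1 + O + 2 \sqrt{5}\right) = 3 - 6 \sqrt{5} - 3 O$)
$j{\left(4 \right)} \frac{151}{-96} = \left(3 - 6 \sqrt{5} - 12\right) \frac{151}{-96} = \left(3 - 6 \sqrt{5} - 12\right) 151 \left(- \frac{1}{96}\right) = \left(-9 - 6 \sqrt{5}\right) \left(- \frac{151}{96}\right) = \frac{453}{32} + \frac{151 \sqrt{5}}{16}$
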